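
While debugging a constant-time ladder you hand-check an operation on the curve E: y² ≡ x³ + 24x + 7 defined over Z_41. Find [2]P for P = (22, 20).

tangent at (22, 20): λ = (3·22² + 24)/(2·20) ≡ 0/40. 40⁻¹ ≡ 40 (mod 41), so λ ≡ 0·40 ≡ 0.
  x = λ² - 22 - 22 = 0 - 44 ≡ 38; y = λ·(22 - 38) - 20 ≡ 21. → (38, 21)

(38, 21)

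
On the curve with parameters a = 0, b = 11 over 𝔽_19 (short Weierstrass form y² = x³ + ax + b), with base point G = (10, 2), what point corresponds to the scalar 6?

O

Repeated addition: build up to 6G.
2G: tangent at (10, 2): λ = (3·10² + 0)/(2·2) ≡ 15/4. 4⁻¹ ≡ 5 (mod 19) since 4·5 = 20 ≡ 1, so λ ≡ 15·5 ≡ 18.
  x = λ² - 10 - 10 = 324 - 20 ≡ 0; y = λ·(10 - 0) - 2 ≡ 7. → (0, 7)
3G: (0, 7) + (10, 2). λ = (2 - 7)/(10 - 0) ≡ 14/10 mod 19. 10⁻¹ ≡ 2 (mod 19) since 10·2 = 20 ≡ 1, so λ ≡ 9.
  x = λ² - 0 - 10 = 81 - 10 ≡ 14; y = λ·(0 - 14) - 7 ≡ 0. → (14, 0)
4G: (14, 0) + (10, 2). λ = (2 - 0)/(10 - 14) ≡ 2/15 mod 19. 15⁻¹ ≡ 14 (mod 19), so λ ≡ 9.
  x = λ² - 14 - 10 = 81 - 24 ≡ 0; y = λ·(14 - 0) - 0 ≡ 12. → (0, 12)
5G: (0, 12) + (10, 2). λ = (2 - 12)/(10 - 0) ≡ 9/10 mod 19. 10⁻¹ ≡ 2 (mod 19), so λ ≡ 18.
  x = λ² - 0 - 10 = 324 - 10 ≡ 10; y = λ·(0 - 10) - 12 ≡ 17. → (10, 17)
6G: (10, 17) + (10, 2): same x and y₁ ≡ -y₂, so the sum is O.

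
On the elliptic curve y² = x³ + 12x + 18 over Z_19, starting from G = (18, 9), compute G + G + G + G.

(18, 9)

Double-and-add on 4 = (100)₂. Start with G = (18, 9) for the leading 1-bit.
double: tangent at (18, 9): λ = (3·18² + 12)/(2·9) ≡ 15/18. 18⁻¹ ≡ 18 (mod 19) since 18·18 = 324 ≡ 1, so λ ≡ 15·18 ≡ 4.
  x = λ² - 18 - 18 = 16 - 36 ≡ 18; y = λ·(18 - 18) - 9 ≡ 10. → (18, 10)
double: tangent at (18, 10): λ = (3·18² + 12)/(2·10) ≡ 15/1. 1⁻¹ ≡ 1 (mod 19), so λ ≡ 15·1 ≡ 15.
  x = λ² - 18 - 18 = 225 - 36 ≡ 18; y = λ·(18 - 18) - 10 ≡ 9. → (18, 9)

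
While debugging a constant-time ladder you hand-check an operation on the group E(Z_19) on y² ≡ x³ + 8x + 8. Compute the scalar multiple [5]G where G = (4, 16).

(10, 10)

Double-and-add on 5 = (101)₂. Start with G = (4, 16) for the leading 1-bit.
double: tangent at (4, 16): λ = (3·4² + 8)/(2·16) ≡ 18/13. 13⁻¹ ≡ 3 (mod 19), so λ ≡ 18·3 ≡ 16.
  x = λ² - 4 - 4 = 256 - 8 ≡ 1; y = λ·(4 - 1) - 16 ≡ 13. → (1, 13)
double: tangent at (1, 13): λ = (3·1² + 8)/(2·13) ≡ 11/7. 7⁻¹ ≡ 11 (mod 19) since 7·11 = 77 ≡ 1, so λ ≡ 11·11 ≡ 7.
  x = λ² - 1 - 1 = 49 - 2 ≡ 9; y = λ·(1 - 9) - 13 ≡ 7. → (9, 7)
add G: (9, 7) + (4, 16). λ = (16 - 7)/(4 - 9) ≡ 9/14 mod 19. 14⁻¹ ≡ 15 (mod 19) since 14·15 = 210 ≡ 1, so λ ≡ 2.
  x = λ² - 9 - 4 = 4 - 13 ≡ 10; y = λ·(9 - 10) - 7 ≡ 10. → (10, 10)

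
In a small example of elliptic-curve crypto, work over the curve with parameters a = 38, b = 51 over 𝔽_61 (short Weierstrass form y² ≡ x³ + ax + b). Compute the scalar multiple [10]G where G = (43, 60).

Repeated addition: build up to 10G.
2G: tangent at (43, 60): λ = (3·43² + 38)/(2·60) ≡ 34/59. 59⁻¹ ≡ 30 (mod 61), so λ ≡ 34·30 ≡ 44.
  x = λ² - 43 - 43 = 1936 - 86 ≡ 20; y = λ·(43 - 20) - 60 ≡ 37. → (20, 37)
3G: (20, 37) + (43, 60). λ = (60 - 37)/(43 - 20) ≡ 23/23 mod 61. 23⁻¹ ≡ 8 (mod 61), so λ ≡ 1.
  x = λ² - 20 - 43 = 1 - 63 ≡ 60; y = λ·(20 - 60) - 37 ≡ 45. → (60, 45)
4G: (60, 45) + (43, 60). λ = (60 - 45)/(43 - 60) ≡ 15/44 mod 61. 44⁻¹ ≡ 43 (mod 61), so λ ≡ 35.
  x = λ² - 60 - 43 = 1225 - 103 ≡ 24; y = λ·(60 - 24) - 45 ≡ 56. → (24, 56)
5G: (24, 56) + (43, 60). λ = (60 - 56)/(43 - 24) ≡ 4/19 mod 61. 19⁻¹ ≡ 45 (mod 61) since 19·45 = 855 ≡ 1, so λ ≡ 58.
  x = λ² - 24 - 43 = 3364 - 67 ≡ 3; y = λ·(24 - 3) - 56 ≡ 3. → (3, 3)
6G: (3, 3) + (43, 60). λ = (60 - 3)/(43 - 3) ≡ 57/40 mod 61. 40⁻¹ ≡ 29 (mod 61) since 40·29 = 1160 ≡ 1, so λ ≡ 6.
  x = λ² - 3 - 43 = 36 - 46 ≡ 51; y = λ·(3 - 51) - 3 ≡ 14. → (51, 14)
7G: (51, 14) + (43, 60). λ = (60 - 14)/(43 - 51) ≡ 46/53 mod 61. 53⁻¹ ≡ 38 (mod 61), so λ ≡ 40.
  x = λ² - 51 - 43 = 1600 - 94 ≡ 42; y = λ·(51 - 42) - 14 ≡ 41. → (42, 41)
8G: (42, 41) + (43, 60). λ = (60 - 41)/(43 - 42) ≡ 19/1 mod 61. 1⁻¹ ≡ 1 (mod 61), so λ ≡ 19.
  x = λ² - 42 - 43 = 361 - 85 ≡ 32; y = λ·(42 - 32) - 41 ≡ 27. → (32, 27)
9G: (32, 27) + (43, 60). λ = (60 - 27)/(43 - 32) ≡ 33/11 mod 61. 11⁻¹ ≡ 50 (mod 61), so λ ≡ 3.
  x = λ² - 32 - 43 = 9 - 75 ≡ 56; y = λ·(32 - 56) - 27 ≡ 23. → (56, 23)
10G: (56, 23) + (43, 60). λ = (60 - 23)/(43 - 56) ≡ 37/48 mod 61. 48⁻¹ ≡ 14 (mod 61), so λ ≡ 30.
  x = λ² - 56 - 43 = 900 - 99 ≡ 8; y = λ·(56 - 8) - 23 ≡ 14. → (8, 14)

(8, 14)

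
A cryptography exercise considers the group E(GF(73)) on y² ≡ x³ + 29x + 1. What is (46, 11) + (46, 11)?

(56, 17)

tangent at (46, 11): λ = (3·46² + 29)/(2·11) ≡ 26/22. 22⁻¹ ≡ 10 (mod 73), so λ ≡ 26·10 ≡ 41.
  x = λ² - 46 - 46 = 1681 - 92 ≡ 56; y = λ·(46 - 56) - 11 ≡ 17. → (56, 17)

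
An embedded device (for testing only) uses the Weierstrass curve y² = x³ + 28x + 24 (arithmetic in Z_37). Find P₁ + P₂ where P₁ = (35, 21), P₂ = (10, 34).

(33, 12)

(35, 21) + (10, 34). λ = (34 - 21)/(10 - 35) ≡ 13/12 mod 37. 12⁻¹ ≡ 34 (mod 37) since 12·34 = 408 ≡ 1, so λ ≡ 35.
  x = λ² - 35 - 10 = 1225 - 45 ≡ 33; y = λ·(35 - 33) - 21 ≡ 12. → (33, 12)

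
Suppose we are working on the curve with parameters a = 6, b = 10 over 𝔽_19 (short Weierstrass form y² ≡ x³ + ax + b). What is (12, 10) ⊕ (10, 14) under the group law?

(1, 6)

(12, 10) + (10, 14). λ = (14 - 10)/(10 - 12) ≡ 4/17 mod 19. 17⁻¹ ≡ 9 (mod 19) since 17·9 = 153 ≡ 1, so λ ≡ 17.
  x = λ² - 12 - 10 = 289 - 22 ≡ 1; y = λ·(12 - 1) - 10 ≡ 6. → (1, 6)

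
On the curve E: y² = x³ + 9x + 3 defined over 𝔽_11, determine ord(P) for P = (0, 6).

11

2P: tangent at (0, 6): λ = (3·0² + 9)/(2·6) ≡ 9/1. 1⁻¹ ≡ 1 (mod 11) since 1·1 = 1 ≡ 1, so λ ≡ 9·1 ≡ 9.
  x = λ² - 0 - 0 = 81 - 0 ≡ 4; y = λ·(0 - 4) - 6 ≡ 2. → (4, 2)
3P: (4, 2) + (0, 6). λ = (6 - 2)/(0 - 4) ≡ 4/7 mod 11. 7⁻¹ ≡ 8 (mod 11), so λ ≡ 10.
  x = λ² - 4 - 0 = 100 - 4 ≡ 8; y = λ·(4 - 8) - 2 ≡ 2. → (8, 2)
4P: (8, 2) + (0, 6). λ = (6 - 2)/(0 - 8) ≡ 4/3 mod 11. 3⁻¹ ≡ 4 (mod 11) since 3·4 = 12 ≡ 1, so λ ≡ 5.
  x = λ² - 8 - 0 = 25 - 8 ≡ 6; y = λ·(8 - 6) - 2 ≡ 8. → (6, 8)
5P: (6, 8) + (0, 6). λ = (6 - 8)/(0 - 6) ≡ 9/5 mod 11. 5⁻¹ ≡ 9 (mod 11), so λ ≡ 4.
  x = λ² - 6 - 0 = 16 - 6 ≡ 10; y = λ·(6 - 10) - 8 ≡ 9. → (10, 9)
6P: (10, 9) + (0, 6). λ = (6 - 9)/(0 - 10) ≡ 8/1 mod 11. 1⁻¹ ≡ 1 (mod 11), so λ ≡ 8.
  x = λ² - 10 - 0 = 64 - 10 ≡ 10; y = λ·(10 - 10) - 9 ≡ 2. → (10, 2)
7P: (10, 2) + (0, 6). λ = (6 - 2)/(0 - 10) ≡ 4/1 mod 11. 1⁻¹ ≡ 1 (mod 11), so λ ≡ 4.
  x = λ² - 10 - 0 = 16 - 10 ≡ 6; y = λ·(10 - 6) - 2 ≡ 3. → (6, 3)
8P: (6, 3) + (0, 6). λ = (6 - 3)/(0 - 6) ≡ 3/5 mod 11. 5⁻¹ ≡ 9 (mod 11), so λ ≡ 5.
  x = λ² - 6 - 0 = 25 - 6 ≡ 8; y = λ·(6 - 8) - 3 ≡ 9. → (8, 9)
9P: (8, 9) + (0, 6). λ = (6 - 9)/(0 - 8) ≡ 8/3 mod 11. 3⁻¹ ≡ 4 (mod 11), so λ ≡ 10.
  x = λ² - 8 - 0 = 100 - 8 ≡ 4; y = λ·(8 - 4) - 9 ≡ 9. → (4, 9)
10P: (4, 9) + (0, 6). λ = (6 - 9)/(0 - 4) ≡ 8/7 mod 11. 7⁻¹ ≡ 8 (mod 11), so λ ≡ 9.
  x = λ² - 4 - 0 = 81 - 4 ≡ 0; y = λ·(4 - 0) - 9 ≡ 5. → (0, 5)
11P: (0, 5) + (0, 6): same x and y₁ ≡ -y₂, so the sum is 𝒪.
11P = 𝒪, so the order is 11.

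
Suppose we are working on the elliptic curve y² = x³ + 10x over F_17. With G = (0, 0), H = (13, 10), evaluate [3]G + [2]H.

First 3G:
Repeated addition: build up to 3G.
2G: (0, 0) + (0, 0): same x and y₁ ≡ -y₂, so the sum is O.
3G: O + (0, 0) = (0, 0) (identity).
3G = (0, 0).
Next 2H:
Repeated addition: build up to 2H.
2H: tangent at (13, 10): λ = (3·13² + 10)/(2·10) ≡ 7/3. 3⁻¹ ≡ 6 (mod 17) since 3·6 = 18 ≡ 1, so λ ≡ 7·6 ≡ 8.
  x = λ² - 13 - 13 = 64 - 26 ≡ 4; y = λ·(13 - 4) - 10 ≡ 11. → (4, 11)
2H = (4, 11).
Finally 3G + 2H:
(0, 0) + (4, 11). λ = (11 - 0)/(4 - 0) ≡ 11/4 mod 17. 4⁻¹ ≡ 13 (mod 17) since 4·13 = 52 ≡ 1, so λ ≡ 7.
  x = λ² - 0 - 4 = 49 - 4 ≡ 11; y = λ·(0 - 11) - 0 ≡ 8. → (11, 8)

(11, 8)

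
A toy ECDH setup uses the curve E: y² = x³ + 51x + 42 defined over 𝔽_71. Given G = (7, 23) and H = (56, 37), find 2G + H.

First 2G:
Repeated addition: build up to 2G.
2G: tangent at (7, 23): λ = (3·7² + 51)/(2·23) ≡ 56/46. 46⁻¹ ≡ 17 (mod 71) since 46·17 = 782 ≡ 1, so λ ≡ 56·17 ≡ 29.
  x = λ² - 7 - 7 = 841 - 14 ≡ 46; y = λ·(7 - 46) - 23 ≡ 53. → (46, 53)
2G = (46, 53).
Finally 2G + H:
(46, 53) + (56, 37). λ = (37 - 53)/(56 - 46) ≡ 55/10 mod 71. 10⁻¹ ≡ 64 (mod 71) since 10·64 = 640 ≡ 1, so λ ≡ 41.
  x = λ² - 46 - 56 = 1681 - 102 ≡ 17; y = λ·(46 - 17) - 53 ≡ 0. → (17, 0)

(17, 0)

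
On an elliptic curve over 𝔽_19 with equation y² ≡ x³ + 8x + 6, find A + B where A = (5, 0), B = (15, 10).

(5, 0) + (15, 10). λ = (10 - 0)/(15 - 5) ≡ 10/10 mod 19. 10⁻¹ ≡ 2 (mod 19) since 10·2 = 20 ≡ 1, so λ ≡ 1.
  x = λ² - 5 - 15 = 1 - 20 ≡ 0; y = λ·(5 - 0) - 0 ≡ 5. → (0, 5)

(0, 5)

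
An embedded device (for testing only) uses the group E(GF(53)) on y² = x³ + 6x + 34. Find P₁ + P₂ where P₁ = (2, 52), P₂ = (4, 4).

(2, 52) + (4, 4). λ = (4 - 52)/(4 - 2) ≡ 5/2 mod 53. 2⁻¹ ≡ 27 (mod 53) since 2·27 = 54 ≡ 1, so λ ≡ 29.
  x = λ² - 2 - 4 = 841 - 6 ≡ 40; y = λ·(2 - 40) - 52 ≡ 12. → (40, 12)

(40, 12)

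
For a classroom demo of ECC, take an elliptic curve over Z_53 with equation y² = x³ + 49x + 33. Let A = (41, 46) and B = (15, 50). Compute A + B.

(41, 46) + (15, 50). λ = (50 - 46)/(15 - 41) ≡ 4/27 mod 53. 27⁻¹ ≡ 2 (mod 53), so λ ≡ 8.
  x = λ² - 41 - 15 = 64 - 56 ≡ 8; y = λ·(41 - 8) - 46 ≡ 6. → (8, 6)

(8, 6)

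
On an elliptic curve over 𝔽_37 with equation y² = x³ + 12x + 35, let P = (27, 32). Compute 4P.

(27, 32)

Repeated addition: build up to 4P.
2P: tangent at (27, 32): λ = (3·27² + 12)/(2·32) ≡ 16/27. 27⁻¹ ≡ 11 (mod 37), so λ ≡ 16·11 ≡ 28.
  x = λ² - 27 - 27 = 784 - 54 ≡ 27; y = λ·(27 - 27) - 32 ≡ 5. → (27, 5)
3P: (27, 5) + (27, 32): same x and y₁ ≡ -y₂, so the sum is O.
4P: O + (27, 32) = (27, 32) (identity).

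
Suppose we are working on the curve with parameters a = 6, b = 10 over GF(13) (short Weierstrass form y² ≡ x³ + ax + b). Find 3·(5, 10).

(12, 4)

Write P = (5, 10).
Repeated addition: build up to 3P.
2P: tangent at (5, 10): λ = (3·5² + 6)/(2·10) ≡ 3/7. 7⁻¹ ≡ 2 (mod 13), so λ ≡ 3·2 ≡ 6.
  x = λ² - 5 - 5 = 36 - 10 ≡ 0; y = λ·(5 - 0) - 10 ≡ 7. → (0, 7)
3P: (0, 7) + (5, 10). λ = (10 - 7)/(5 - 0) ≡ 3/5 mod 13. 5⁻¹ ≡ 8 (mod 13) since 5·8 = 40 ≡ 1, so λ ≡ 11.
  x = λ² - 0 - 5 = 121 - 5 ≡ 12; y = λ·(0 - 12) - 7 ≡ 4. → (12, 4)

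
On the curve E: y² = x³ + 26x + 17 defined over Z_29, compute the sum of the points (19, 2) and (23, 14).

(25, 9)

(19, 2) + (23, 14). λ = (14 - 2)/(23 - 19) ≡ 12/4 mod 29. 4⁻¹ ≡ 22 (mod 29) since 4·22 = 88 ≡ 1, so λ ≡ 3.
  x = λ² - 19 - 23 = 9 - 42 ≡ 25; y = λ·(19 - 25) - 2 ≡ 9. → (25, 9)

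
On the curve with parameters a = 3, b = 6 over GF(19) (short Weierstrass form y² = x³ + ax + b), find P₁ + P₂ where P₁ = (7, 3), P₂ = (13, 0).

(7, 3) + (13, 0). λ = (0 - 3)/(13 - 7) ≡ 16/6 mod 19. 6⁻¹ ≡ 16 (mod 19) since 6·16 = 96 ≡ 1, so λ ≡ 9.
  x = λ² - 7 - 13 = 81 - 20 ≡ 4; y = λ·(7 - 4) - 3 ≡ 5. → (4, 5)

(4, 5)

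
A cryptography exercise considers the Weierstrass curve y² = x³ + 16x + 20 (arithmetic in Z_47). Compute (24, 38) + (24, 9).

The two points share x = 24 and their y-coordinates satisfy 38 + 9 ≡ 0 (mod 47), so they are inverses. Their sum is 𝒪.

O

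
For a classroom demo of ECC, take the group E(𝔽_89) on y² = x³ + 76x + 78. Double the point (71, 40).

(75, 50)

tangent at (71, 40): λ = (3·71² + 76)/(2·40) ≡ 69/80. 80⁻¹ ≡ 79 (mod 89), so λ ≡ 69·79 ≡ 22.
  x = λ² - 71 - 71 = 484 - 142 ≡ 75; y = λ·(71 - 75) - 40 ≡ 50. → (75, 50)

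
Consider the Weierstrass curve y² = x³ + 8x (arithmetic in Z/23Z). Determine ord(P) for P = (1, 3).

12

2P: tangent at (1, 3): λ = (3·1² + 8)/(2·3) ≡ 11/6. 6⁻¹ ≡ 4 (mod 23) since 6·4 = 24 ≡ 1, so λ ≡ 11·4 ≡ 21.
  x = λ² - 1 - 1 = 441 - 2 ≡ 2; y = λ·(1 - 2) - 3 ≡ 22. → (2, 22)
3P: (2, 22) + (1, 3). λ = (3 - 22)/(1 - 2) ≡ 4/22 mod 23. 22⁻¹ ≡ 22 (mod 23), so λ ≡ 19.
  x = λ² - 2 - 1 = 361 - 3 ≡ 13; y = λ·(2 - 13) - 22 ≡ 22. → (13, 22)
4P: (13, 22) + (1, 3). λ = (3 - 22)/(1 - 13) ≡ 4/11 mod 23. 11⁻¹ ≡ 21 (mod 23), so λ ≡ 15.
  x = λ² - 13 - 1 = 225 - 14 ≡ 4; y = λ·(13 - 4) - 22 ≡ 21. → (4, 21)
5P: (4, 21) + (1, 3). λ = (3 - 21)/(1 - 4) ≡ 5/20 mod 23. 20⁻¹ ≡ 15 (mod 23), so λ ≡ 6.
  x = λ² - 4 - 1 = 36 - 5 ≡ 8; y = λ·(4 - 8) - 21 ≡ 1. → (8, 1)
6P: (8, 1) + (1, 3). λ = (3 - 1)/(1 - 8) ≡ 2/16 mod 23. 16⁻¹ ≡ 13 (mod 23), so λ ≡ 3.
  x = λ² - 8 - 1 = 9 - 9 ≡ 0; y = λ·(8 - 0) - 1 ≡ 0. → (0, 0)
7P: (0, 0) + (1, 3). λ = (3 - 0)/(1 - 0) ≡ 3/1 mod 23. 1⁻¹ ≡ 1 (mod 23) since 1·1 = 1 ≡ 1, so λ ≡ 3.
  x = λ² - 0 - 1 = 9 - 1 ≡ 8; y = λ·(0 - 8) - 0 ≡ 22. → (8, 22)
8P: (8, 22) + (1, 3). λ = (3 - 22)/(1 - 8) ≡ 4/16 mod 23. 16⁻¹ ≡ 13 (mod 23), so λ ≡ 6.
  x = λ² - 8 - 1 = 36 - 9 ≡ 4; y = λ·(8 - 4) - 22 ≡ 2. → (4, 2)
9P: (4, 2) + (1, 3). λ = (3 - 2)/(1 - 4) ≡ 1/20 mod 23. 20⁻¹ ≡ 15 (mod 23), so λ ≡ 15.
  x = λ² - 4 - 1 = 225 - 5 ≡ 13; y = λ·(4 - 13) - 2 ≡ 1. → (13, 1)
10P: (13, 1) + (1, 3). λ = (3 - 1)/(1 - 13) ≡ 2/11 mod 23. 11⁻¹ ≡ 21 (mod 23), so λ ≡ 19.
  x = λ² - 13 - 1 = 361 - 14 ≡ 2; y = λ·(13 - 2) - 1 ≡ 1. → (2, 1)
11P: (2, 1) + (1, 3). λ = (3 - 1)/(1 - 2) ≡ 2/22 mod 23. 22⁻¹ ≡ 22 (mod 23), so λ ≡ 21.
  x = λ² - 2 - 1 = 441 - 3 ≡ 1; y = λ·(2 - 1) - 1 ≡ 20. → (1, 20)
12P: (1, 20) + (1, 3): same x and y₁ ≡ -y₂, so the sum is 𝒪.
12P = 𝒪, so the order is 12.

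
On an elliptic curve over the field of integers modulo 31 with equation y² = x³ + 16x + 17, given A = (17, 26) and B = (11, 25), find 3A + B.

(14, 28)

First 3A:
Repeated addition: build up to 3A.
2A: tangent at (17, 26): λ = (3·17² + 16)/(2·26) ≡ 15/21. 21⁻¹ ≡ 3 (mod 31), so λ ≡ 15·3 ≡ 14.
  x = λ² - 17 - 17 = 196 - 34 ≡ 7; y = λ·(17 - 7) - 26 ≡ 21. → (7, 21)
3A: (7, 21) + (17, 26). λ = (26 - 21)/(17 - 7) ≡ 5/10 mod 31. 10⁻¹ ≡ 28 (mod 31), so λ ≡ 16.
  x = λ² - 7 - 17 = 256 - 24 ≡ 15; y = λ·(7 - 15) - 21 ≡ 6. → (15, 6)
3A = (15, 6).
Finally 3A + B:
(15, 6) + (11, 25). λ = (25 - 6)/(11 - 15) ≡ 19/27 mod 31. 27⁻¹ ≡ 23 (mod 31), so λ ≡ 3.
  x = λ² - 15 - 11 = 9 - 26 ≡ 14; y = λ·(15 - 14) - 6 ≡ 28. → (14, 28)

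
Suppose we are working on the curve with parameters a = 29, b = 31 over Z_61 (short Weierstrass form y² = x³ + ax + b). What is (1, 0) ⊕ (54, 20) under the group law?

(58, 51)

(1, 0) + (54, 20). λ = (20 - 0)/(54 - 1) ≡ 20/53 mod 61. 53⁻¹ ≡ 38 (mod 61) since 53·38 = 2014 ≡ 1, so λ ≡ 28.
  x = λ² - 1 - 54 = 784 - 55 ≡ 58; y = λ·(1 - 58) - 0 ≡ 51. → (58, 51)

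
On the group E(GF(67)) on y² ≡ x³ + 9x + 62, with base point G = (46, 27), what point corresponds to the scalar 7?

Repeated addition: build up to 7G.
2G: tangent at (46, 27): λ = (3·46² + 9)/(2·27) ≡ 59/54. 54⁻¹ ≡ 36 (mod 67) since 54·36 = 1944 ≡ 1, so λ ≡ 59·36 ≡ 47.
  x = λ² - 46 - 46 = 2209 - 92 ≡ 40; y = λ·(46 - 40) - 27 ≡ 54. → (40, 54)
3G: (40, 54) + (46, 27). λ = (27 - 54)/(46 - 40) ≡ 40/6 mod 67. 6⁻¹ ≡ 56 (mod 67) since 6·56 = 336 ≡ 1, so λ ≡ 29.
  x = λ² - 40 - 46 = 841 - 86 ≡ 18; y = λ·(40 - 18) - 54 ≡ 48. → (18, 48)
4G: (18, 48) + (46, 27). λ = (27 - 48)/(46 - 18) ≡ 46/28 mod 67. 28⁻¹ ≡ 12 (mod 67) since 28·12 = 336 ≡ 1, so λ ≡ 16.
  x = λ² - 18 - 46 = 256 - 64 ≡ 58; y = λ·(18 - 58) - 48 ≡ 49. → (58, 49)
5G: (58, 49) + (46, 27). λ = (27 - 49)/(46 - 58) ≡ 45/55 mod 67. 55⁻¹ ≡ 39 (mod 67) since 55·39 = 2145 ≡ 1, so λ ≡ 13.
  x = λ² - 58 - 46 = 169 - 104 ≡ 65; y = λ·(58 - 65) - 49 ≡ 61. → (65, 61)
6G: (65, 61) + (46, 27). λ = (27 - 61)/(46 - 65) ≡ 33/48 mod 67. 48⁻¹ ≡ 7 (mod 67) since 48·7 = 336 ≡ 1, so λ ≡ 30.
  x = λ² - 65 - 46 = 900 - 111 ≡ 52; y = λ·(65 - 52) - 61 ≡ 61. → (52, 61)
7G: (52, 61) + (46, 27). λ = (27 - 61)/(46 - 52) ≡ 33/61 mod 67. 61⁻¹ ≡ 11 (mod 67), so λ ≡ 28.
  x = λ² - 52 - 46 = 784 - 98 ≡ 16; y = λ·(52 - 16) - 61 ≡ 9. → (16, 9)

(16, 9)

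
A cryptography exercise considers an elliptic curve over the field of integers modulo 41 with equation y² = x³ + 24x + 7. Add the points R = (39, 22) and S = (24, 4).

(27, 17)

(39, 22) + (24, 4). λ = (4 - 22)/(24 - 39) ≡ 23/26 mod 41. 26⁻¹ ≡ 30 (mod 41) since 26·30 = 780 ≡ 1, so λ ≡ 34.
  x = λ² - 39 - 24 = 1156 - 63 ≡ 27; y = λ·(39 - 27) - 22 ≡ 17. → (27, 17)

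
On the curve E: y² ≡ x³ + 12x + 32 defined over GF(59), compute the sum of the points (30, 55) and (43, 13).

(30, 55) + (43, 13). λ = (13 - 55)/(43 - 30) ≡ 17/13 mod 59. 13⁻¹ ≡ 50 (mod 59), so λ ≡ 24.
  x = λ² - 30 - 43 = 576 - 73 ≡ 31; y = λ·(30 - 31) - 55 ≡ 39. → (31, 39)

(31, 39)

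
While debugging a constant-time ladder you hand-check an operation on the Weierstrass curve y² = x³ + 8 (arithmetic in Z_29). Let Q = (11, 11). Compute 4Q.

(11, 11)

Double-and-add on 4 = (100)₂. Start with Q = (11, 11) for the leading 1-bit.
double: tangent at (11, 11): λ = (3·11² + 0)/(2·11) ≡ 15/22. 22⁻¹ ≡ 4 (mod 29) since 22·4 = 88 ≡ 1, so λ ≡ 15·4 ≡ 2.
  x = λ² - 11 - 11 = 4 - 22 ≡ 11; y = λ·(11 - 11) - 11 ≡ 18. → (11, 18)
double: tangent at (11, 18): λ = (3·11² + 0)/(2·18) ≡ 15/7. 7⁻¹ ≡ 25 (mod 29), so λ ≡ 15·25 ≡ 27.
  x = λ² - 11 - 11 = 729 - 22 ≡ 11; y = λ·(11 - 11) - 18 ≡ 11. → (11, 11)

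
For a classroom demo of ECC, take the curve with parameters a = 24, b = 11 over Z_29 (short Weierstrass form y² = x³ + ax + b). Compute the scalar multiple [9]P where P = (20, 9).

(27, 19)

Double-and-add on 9 = (1001)₂. Start with P = (20, 9) for the leading 1-bit.
double: tangent at (20, 9): λ = (3·20² + 24)/(2·9) ≡ 6/18. 18⁻¹ ≡ 21 (mod 29), so λ ≡ 6·21 ≡ 10.
  x = λ² - 20 - 20 = 100 - 40 ≡ 2; y = λ·(20 - 2) - 9 ≡ 26. → (2, 26)
double: tangent at (2, 26): λ = (3·2² + 24)/(2·26) ≡ 7/23. 23⁻¹ ≡ 24 (mod 29) since 23·24 = 552 ≡ 1, so λ ≡ 7·24 ≡ 23.
  x = λ² - 2 - 2 = 529 - 4 ≡ 3; y = λ·(2 - 3) - 26 ≡ 9. → (3, 9)
double: tangent at (3, 9): λ = (3·3² + 24)/(2·9) ≡ 22/18. 18⁻¹ ≡ 21 (mod 29) since 18·21 = 378 ≡ 1, so λ ≡ 22·21 ≡ 27.
  x = λ² - 3 - 3 = 729 - 6 ≡ 27; y = λ·(3 - 27) - 9 ≡ 10. → (27, 10)
add P: (27, 10) + (20, 9). λ = (9 - 10)/(20 - 27) ≡ 28/22 mod 29. 22⁻¹ ≡ 4 (mod 29) since 22·4 = 88 ≡ 1, so λ ≡ 25.
  x = λ² - 27 - 20 = 625 - 47 ≡ 27; y = λ·(27 - 27) - 10 ≡ 19. → (27, 19)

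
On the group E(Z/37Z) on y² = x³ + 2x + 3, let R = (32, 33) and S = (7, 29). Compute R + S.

(31, 16)

(32, 33) + (7, 29). λ = (29 - 33)/(7 - 32) ≡ 33/12 mod 37. 12⁻¹ ≡ 34 (mod 37) since 12·34 = 408 ≡ 1, so λ ≡ 12.
  x = λ² - 32 - 7 = 144 - 39 ≡ 31; y = λ·(32 - 31) - 33 ≡ 16. → (31, 16)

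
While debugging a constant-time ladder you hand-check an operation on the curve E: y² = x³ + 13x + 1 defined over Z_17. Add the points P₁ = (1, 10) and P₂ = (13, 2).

(1, 10) + (13, 2). λ = (2 - 10)/(13 - 1) ≡ 9/12 mod 17. 12⁻¹ ≡ 10 (mod 17) since 12·10 = 120 ≡ 1, so λ ≡ 5.
  x = λ² - 1 - 13 = 25 - 14 ≡ 11; y = λ·(1 - 11) - 10 ≡ 8. → (11, 8)

(11, 8)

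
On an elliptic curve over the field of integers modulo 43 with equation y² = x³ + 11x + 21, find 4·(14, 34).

(15, 11)

Write Q = (14, 34).
Repeated addition: build up to 4Q.
2Q: tangent at (14, 34): λ = (3·14² + 11)/(2·34) ≡ 40/25. 25⁻¹ ≡ 31 (mod 43) since 25·31 = 775 ≡ 1, so λ ≡ 40·31 ≡ 36.
  x = λ² - 14 - 14 = 1296 - 28 ≡ 21; y = λ·(14 - 21) - 34 ≡ 15. → (21, 15)
3Q: (21, 15) + (14, 34). λ = (34 - 15)/(14 - 21) ≡ 19/36 mod 43. 36⁻¹ ≡ 6 (mod 43), so λ ≡ 28.
  x = λ² - 21 - 14 = 784 - 35 ≡ 18; y = λ·(21 - 18) - 15 ≡ 26. → (18, 26)
4Q: (18, 26) + (14, 34). λ = (34 - 26)/(14 - 18) ≡ 8/39 mod 43. 39⁻¹ ≡ 32 (mod 43), so λ ≡ 41.
  x = λ² - 18 - 14 = 1681 - 32 ≡ 15; y = λ·(18 - 15) - 26 ≡ 11. → (15, 11)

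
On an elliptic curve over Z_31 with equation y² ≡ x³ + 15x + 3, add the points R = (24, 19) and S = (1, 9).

(25, 21)

(24, 19) + (1, 9). λ = (9 - 19)/(1 - 24) ≡ 21/8 mod 31. 8⁻¹ ≡ 4 (mod 31) since 8·4 = 32 ≡ 1, so λ ≡ 22.
  x = λ² - 24 - 1 = 484 - 25 ≡ 25; y = λ·(24 - 25) - 19 ≡ 21. → (25, 21)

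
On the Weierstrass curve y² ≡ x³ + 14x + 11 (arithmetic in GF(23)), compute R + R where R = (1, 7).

(1, 16)

tangent at (1, 7): λ = (3·1² + 14)/(2·7) ≡ 17/14. 14⁻¹ ≡ 5 (mod 23), so λ ≡ 17·5 ≡ 16.
  x = λ² - 1 - 1 = 256 - 2 ≡ 1; y = λ·(1 - 1) - 7 ≡ 16. → (1, 16)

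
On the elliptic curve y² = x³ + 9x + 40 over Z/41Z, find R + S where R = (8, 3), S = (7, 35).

(8, 3) + (7, 35). λ = (35 - 3)/(7 - 8) ≡ 32/40 mod 41. 40⁻¹ ≡ 40 (mod 41) since 40·40 = 1600 ≡ 1, so λ ≡ 9.
  x = λ² - 8 - 7 = 81 - 15 ≡ 25; y = λ·(8 - 25) - 3 ≡ 8. → (25, 8)

(25, 8)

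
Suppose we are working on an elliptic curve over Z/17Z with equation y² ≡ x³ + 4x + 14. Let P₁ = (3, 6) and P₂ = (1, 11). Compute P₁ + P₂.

(15, 7)

(3, 6) + (1, 11). λ = (11 - 6)/(1 - 3) ≡ 5/15 mod 17. 15⁻¹ ≡ 8 (mod 17) since 15·8 = 120 ≡ 1, so λ ≡ 6.
  x = λ² - 3 - 1 = 36 - 4 ≡ 15; y = λ·(3 - 15) - 6 ≡ 7. → (15, 7)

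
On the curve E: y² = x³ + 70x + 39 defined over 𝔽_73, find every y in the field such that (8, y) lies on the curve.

4, 69

x³ + 70x + 39 = 1111 ≡ 16 (mod 73).
Square roots of 16 mod 73: 4 and 69 (since 4² = 16 ≡ 16).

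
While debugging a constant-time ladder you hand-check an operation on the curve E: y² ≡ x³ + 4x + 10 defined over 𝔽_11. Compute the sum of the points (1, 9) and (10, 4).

(1, 9) + (10, 4). λ = (4 - 9)/(10 - 1) ≡ 6/9 mod 11. 9⁻¹ ≡ 5 (mod 11), so λ ≡ 8.
  x = λ² - 1 - 10 = 64 - 11 ≡ 9; y = λ·(1 - 9) - 9 ≡ 4. → (9, 4)

(9, 4)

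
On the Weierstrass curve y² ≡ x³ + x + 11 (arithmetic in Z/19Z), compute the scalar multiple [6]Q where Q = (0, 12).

Repeated addition: build up to 6Q.
2Q: tangent at (0, 12): λ = (3·0² + 1)/(2·12) ≡ 1/5. 5⁻¹ ≡ 4 (mod 19) since 5·4 = 20 ≡ 1, so λ ≡ 1·4 ≡ 4.
  x = λ² - 0 - 0 = 16 - 0 ≡ 16; y = λ·(0 - 16) - 12 ≡ 0. → (16, 0)
3Q: (16, 0) + (0, 12). λ = (12 - 0)/(0 - 16) ≡ 12/3 mod 19. 3⁻¹ ≡ 13 (mod 19), so λ ≡ 4.
  x = λ² - 16 - 0 = 16 - 16 ≡ 0; y = λ·(16 - 0) - 0 ≡ 7. → (0, 7)
4Q: (0, 7) + (0, 12): same x and y₁ ≡ -y₂, so the sum is the point at infinity.
5Q: the point at infinity + (0, 12) = (0, 12) (identity).
6Q: tangent at (0, 12): λ = (3·0² + 1)/(2·12) ≡ 1/5. 5⁻¹ ≡ 4 (mod 19) since 5·4 = 20 ≡ 1, so λ ≡ 1·4 ≡ 4.
  x = λ² - 0 - 0 = 16 - 0 ≡ 16; y = λ·(0 - 16) - 12 ≡ 0. → (16, 0)

(16, 0)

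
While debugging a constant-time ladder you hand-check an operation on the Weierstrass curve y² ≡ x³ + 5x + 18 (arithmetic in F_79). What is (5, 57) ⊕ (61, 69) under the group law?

(5, 57) + (61, 69). λ = (69 - 57)/(61 - 5) ≡ 12/56 mod 79. 56⁻¹ ≡ 24 (mod 79) since 56·24 = 1344 ≡ 1, so λ ≡ 51.
  x = λ² - 5 - 61 = 2601 - 66 ≡ 7; y = λ·(5 - 7) - 57 ≡ 78. → (7, 78)

(7, 78)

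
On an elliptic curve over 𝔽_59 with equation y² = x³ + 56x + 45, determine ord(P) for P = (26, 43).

2P: tangent at (26, 43): λ = (3·26² + 56)/(2·43) ≡ 19/27. 27⁻¹ ≡ 35 (mod 59), so λ ≡ 19·35 ≡ 16.
  x = λ² - 26 - 26 = 256 - 52 ≡ 27; y = λ·(26 - 27) - 43 ≡ 0. → (27, 0)
3P: (27, 0) + (26, 43). λ = (43 - 0)/(26 - 27) ≡ 43/58 mod 59. 58⁻¹ ≡ 58 (mod 59), so λ ≡ 16.
  x = λ² - 27 - 26 = 256 - 53 ≡ 26; y = λ·(27 - 26) - 0 ≡ 16. → (26, 16)
4P: (26, 16) + (26, 43): same x and y₁ ≡ -y₂, so the sum is O.
4P = O, so the order is 4.

4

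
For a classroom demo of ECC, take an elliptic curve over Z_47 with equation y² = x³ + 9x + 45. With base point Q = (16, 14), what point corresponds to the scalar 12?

Double-and-add on 12 = (1100)₂. Start with Q = (16, 14) for the leading 1-bit.
double: tangent at (16, 14): λ = (3·16² + 9)/(2·14) ≡ 25/28. 28⁻¹ ≡ 42 (mod 47), so λ ≡ 25·42 ≡ 16.
  x = λ² - 16 - 16 = 256 - 32 ≡ 36; y = λ·(16 - 36) - 14 ≡ 42. → (36, 42)
add Q: (36, 42) + (16, 14). λ = (14 - 42)/(16 - 36) ≡ 19/27 mod 47. 27⁻¹ ≡ 7 (mod 47), so λ ≡ 39.
  x = λ² - 36 - 16 = 1521 - 52 ≡ 12; y = λ·(36 - 12) - 42 ≡ 1. → (12, 1)
double: tangent at (12, 1): λ = (3·12² + 9)/(2·1) ≡ 18/2. 2⁻¹ ≡ 24 (mod 47), so λ ≡ 18·24 ≡ 9.
  x = λ² - 12 - 12 = 81 - 24 ≡ 10; y = λ·(12 - 10) - 1 ≡ 17. → (10, 17)
double: tangent at (10, 17): λ = (3·10² + 9)/(2·17) ≡ 27/34. 34⁻¹ ≡ 18 (mod 47) since 34·18 = 612 ≡ 1, so λ ≡ 27·18 ≡ 16.
  x = λ² - 10 - 10 = 256 - 20 ≡ 1; y = λ·(10 - 1) - 17 ≡ 33. → (1, 33)

(1, 33)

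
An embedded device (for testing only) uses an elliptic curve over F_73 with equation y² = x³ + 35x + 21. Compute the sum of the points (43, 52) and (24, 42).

(43, 52) + (24, 42). λ = (42 - 52)/(24 - 43) ≡ 63/54 mod 73. 54⁻¹ ≡ 23 (mod 73) since 54·23 = 1242 ≡ 1, so λ ≡ 62.
  x = λ² - 43 - 24 = 3844 - 67 ≡ 54; y = λ·(43 - 54) - 52 ≡ 69. → (54, 69)

(54, 69)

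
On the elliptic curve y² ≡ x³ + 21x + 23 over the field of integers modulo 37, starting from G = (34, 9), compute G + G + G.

(35, 26)

Repeated addition: build up to 3G.
2G: tangent at (34, 9): λ = (3·34² + 21)/(2·9) ≡ 11/18. 18⁻¹ ≡ 35 (mod 37), so λ ≡ 11·35 ≡ 15.
  x = λ² - 34 - 34 = 225 - 68 ≡ 9; y = λ·(34 - 9) - 9 ≡ 33. → (9, 33)
3G: (9, 33) + (34, 9). λ = (9 - 33)/(34 - 9) ≡ 13/25 mod 37. 25⁻¹ ≡ 3 (mod 37), so λ ≡ 2.
  x = λ² - 9 - 34 = 4 - 43 ≡ 35; y = λ·(9 - 35) - 33 ≡ 26. → (35, 26)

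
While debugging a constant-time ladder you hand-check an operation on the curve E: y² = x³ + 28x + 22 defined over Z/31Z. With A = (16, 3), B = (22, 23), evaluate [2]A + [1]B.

First 2A:
Repeated addition: build up to 2A.
2A: tangent at (16, 3): λ = (3·16² + 28)/(2·3) ≡ 21/6. 6⁻¹ ≡ 26 (mod 31), so λ ≡ 21·26 ≡ 19.
  x = λ² - 16 - 16 = 361 - 32 ≡ 19; y = λ·(16 - 19) - 3 ≡ 2. → (19, 2)
2A = (19, 2).
Finally 2A + B:
(19, 2) + (22, 23). λ = (23 - 2)/(22 - 19) ≡ 21/3 mod 31. 3⁻¹ ≡ 21 (mod 31), so λ ≡ 7.
  x = λ² - 19 - 22 = 49 - 41 ≡ 8; y = λ·(19 - 8) - 2 ≡ 13. → (8, 13)

(8, 13)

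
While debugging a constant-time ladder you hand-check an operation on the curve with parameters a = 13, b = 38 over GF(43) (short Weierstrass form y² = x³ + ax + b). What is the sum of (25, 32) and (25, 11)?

O

The two points share x = 25 and their y-coordinates satisfy 32 + 11 ≡ 0 (mod 43), so they are inverses. Their sum is O.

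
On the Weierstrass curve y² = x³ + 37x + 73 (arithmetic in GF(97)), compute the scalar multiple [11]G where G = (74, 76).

(67, 44)

Repeated addition: build up to 11G.
2G: tangent at (74, 76): λ = (3·74² + 37)/(2·76) ≡ 72/55. 55⁻¹ ≡ 30 (mod 97), so λ ≡ 72·30 ≡ 26.
  x = λ² - 74 - 74 = 676 - 148 ≡ 43; y = λ·(74 - 43) - 76 ≡ 51. → (43, 51)
3G: (43, 51) + (74, 76). λ = (76 - 51)/(74 - 43) ≡ 25/31 mod 97. 31⁻¹ ≡ 72 (mod 97) since 31·72 = 2232 ≡ 1, so λ ≡ 54.
  x = λ² - 43 - 74 = 2916 - 117 ≡ 83; y = λ·(43 - 83) - 51 ≡ 20. → (83, 20)
4G: (83, 20) + (74, 76). λ = (76 - 20)/(74 - 83) ≡ 56/88 mod 97. 88⁻¹ ≡ 43 (mod 97), so λ ≡ 80.
  x = λ² - 83 - 74 = 6400 - 157 ≡ 35; y = λ·(83 - 35) - 20 ≡ 37. → (35, 37)
5G: (35, 37) + (74, 76). λ = (76 - 37)/(74 - 35) ≡ 39/39 mod 97. 39⁻¹ ≡ 5 (mod 97) since 39·5 = 195 ≡ 1, so λ ≡ 1.
  x = λ² - 35 - 74 = 1 - 109 ≡ 86; y = λ·(35 - 86) - 37 ≡ 9. → (86, 9)
6G: (86, 9) + (74, 76). λ = (76 - 9)/(74 - 86) ≡ 67/85 mod 97. 85⁻¹ ≡ 8 (mod 97), so λ ≡ 51.
  x = λ² - 86 - 74 = 2601 - 160 ≡ 16; y = λ·(86 - 16) - 9 ≡ 69. → (16, 69)
7G: (16, 69) + (74, 76). λ = (76 - 69)/(74 - 16) ≡ 7/58 mod 97. 58⁻¹ ≡ 92 (mod 97) since 58·92 = 5336 ≡ 1, so λ ≡ 62.
  x = λ² - 16 - 74 = 3844 - 90 ≡ 68; y = λ·(16 - 68) - 69 ≡ 5. → (68, 5)
8G: (68, 5) + (74, 76). λ = (76 - 5)/(74 - 68) ≡ 71/6 mod 97. 6⁻¹ ≡ 81 (mod 97), so λ ≡ 28.
  x = λ² - 68 - 74 = 784 - 142 ≡ 60; y = λ·(68 - 60) - 5 ≡ 25. → (60, 25)
9G: (60, 25) + (74, 76). λ = (76 - 25)/(74 - 60) ≡ 51/14 mod 97. 14⁻¹ ≡ 7 (mod 97) since 14·7 = 98 ≡ 1, so λ ≡ 66.
  x = λ² - 60 - 74 = 4356 - 134 ≡ 51; y = λ·(60 - 51) - 25 ≡ 84. → (51, 84)
10G: (51, 84) + (74, 76). λ = (76 - 84)/(74 - 51) ≡ 89/23 mod 97. 23⁻¹ ≡ 38 (mod 97), so λ ≡ 84.
  x = λ² - 51 - 74 = 7056 - 125 ≡ 44; y = λ·(51 - 44) - 84 ≡ 19. → (44, 19)
11G: (44, 19) + (74, 76). λ = (76 - 19)/(74 - 44) ≡ 57/30 mod 97. 30⁻¹ ≡ 55 (mod 97), so λ ≡ 31.
  x = λ² - 44 - 74 = 961 - 118 ≡ 67; y = λ·(44 - 67) - 19 ≡ 44. → (67, 44)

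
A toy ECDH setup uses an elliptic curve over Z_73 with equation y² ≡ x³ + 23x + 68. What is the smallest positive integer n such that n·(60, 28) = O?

8

2P: tangent at (60, 28): λ = (3·60² + 23)/(2·28) ≡ 19/56. 56⁻¹ ≡ 30 (mod 73) since 56·30 = 1680 ≡ 1, so λ ≡ 19·30 ≡ 59.
  x = λ² - 60 - 60 = 3481 - 120 ≡ 3; y = λ·(60 - 3) - 28 ≡ 50. → (3, 50)
3P: (3, 50) + (60, 28). λ = (28 - 50)/(60 - 3) ≡ 51/57 mod 73. 57⁻¹ ≡ 41 (mod 73) since 57·41 = 2337 ≡ 1, so λ ≡ 47.
  x = λ² - 3 - 60 = 2209 - 63 ≡ 29; y = λ·(3 - 29) - 50 ≡ 42. → (29, 42)
4P: (29, 42) + (60, 28). λ = (28 - 42)/(60 - 29) ≡ 59/31 mod 73. 31⁻¹ ≡ 33 (mod 73) since 31·33 = 1023 ≡ 1, so λ ≡ 49.
  x = λ² - 29 - 60 = 2401 - 89 ≡ 49; y = λ·(29 - 49) - 42 ≡ 0. → (49, 0)
5P: (49, 0) + (60, 28). λ = (28 - 0)/(60 - 49) ≡ 28/11 mod 73. 11⁻¹ ≡ 20 (mod 73), so λ ≡ 49.
  x = λ² - 49 - 60 = 2401 - 109 ≡ 29; y = λ·(49 - 29) - 0 ≡ 31. → (29, 31)
6P: (29, 31) + (60, 28). λ = (28 - 31)/(60 - 29) ≡ 70/31 mod 73. 31⁻¹ ≡ 33 (mod 73), so λ ≡ 47.
  x = λ² - 29 - 60 = 2209 - 89 ≡ 3; y = λ·(29 - 3) - 31 ≡ 23. → (3, 23)
7P: (3, 23) + (60, 28). λ = (28 - 23)/(60 - 3) ≡ 5/57 mod 73. 57⁻¹ ≡ 41 (mod 73) since 57·41 = 2337 ≡ 1, so λ ≡ 59.
  x = λ² - 3 - 60 = 3481 - 63 ≡ 60; y = λ·(3 - 60) - 23 ≡ 45. → (60, 45)
8P: (60, 45) + (60, 28): same x and y₁ ≡ -y₂, so the sum is O.
8P = O, so the order is 8.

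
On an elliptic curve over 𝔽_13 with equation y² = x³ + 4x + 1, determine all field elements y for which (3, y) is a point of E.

x³ + 4x + 1 = 40 ≡ 1 (mod 13).
Square roots of 1 mod 13: 1 and 12 (since 1² = 1 ≡ 1).

1, 12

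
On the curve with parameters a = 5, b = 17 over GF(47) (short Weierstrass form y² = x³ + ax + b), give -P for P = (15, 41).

(15, 6)

-(15, 41) = (15, -41 mod 47) = (15, 6).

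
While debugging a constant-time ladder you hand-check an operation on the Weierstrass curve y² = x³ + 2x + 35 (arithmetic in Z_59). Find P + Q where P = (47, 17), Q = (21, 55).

(27, 40)

(47, 17) + (21, 55). λ = (55 - 17)/(21 - 47) ≡ 38/33 mod 59. 33⁻¹ ≡ 34 (mod 59), so λ ≡ 53.
  x = λ² - 47 - 21 = 2809 - 68 ≡ 27; y = λ·(47 - 27) - 17 ≡ 40. → (27, 40)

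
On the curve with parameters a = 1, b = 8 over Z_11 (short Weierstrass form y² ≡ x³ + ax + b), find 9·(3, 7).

Write Q = (3, 7).
Double-and-add on 9 = (1001)₂. Start with Q = (3, 7) for the leading 1-bit.
double: tangent at (3, 7): λ = (3·3² + 1)/(2·7) ≡ 6/3. 3⁻¹ ≡ 4 (mod 11), so λ ≡ 6·4 ≡ 2.
  x = λ² - 3 - 3 = 4 - 6 ≡ 9; y = λ·(3 - 9) - 7 ≡ 3. → (9, 3)
double: tangent at (9, 3): λ = (3·9² + 1)/(2·3) ≡ 2/6. 6⁻¹ ≡ 2 (mod 11) since 6·2 = 12 ≡ 1, so λ ≡ 2·2 ≡ 4.
  x = λ² - 9 - 9 = 16 - 18 ≡ 9; y = λ·(9 - 9) - 3 ≡ 8. → (9, 8)
double: tangent at (9, 8): λ = (3·9² + 1)/(2·8) ≡ 2/5. 5⁻¹ ≡ 9 (mod 11), so λ ≡ 2·9 ≡ 7.
  x = λ² - 9 - 9 = 49 - 18 ≡ 9; y = λ·(9 - 9) - 8 ≡ 3. → (9, 3)
add Q: (9, 3) + (3, 7). λ = (7 - 3)/(3 - 9) ≡ 4/5 mod 11. 5⁻¹ ≡ 9 (mod 11), so λ ≡ 3.
  x = λ² - 9 - 3 = 9 - 12 ≡ 8; y = λ·(9 - 8) - 3 ≡ 0. → (8, 0)

(8, 0)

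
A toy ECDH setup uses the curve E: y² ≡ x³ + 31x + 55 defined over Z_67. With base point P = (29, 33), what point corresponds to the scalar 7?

Repeated addition: build up to 7P.
2P: tangent at (29, 33): λ = (3·29² + 31)/(2·33) ≡ 8/66. 66⁻¹ ≡ 66 (mod 67) since 66·66 = 4356 ≡ 1, so λ ≡ 8·66 ≡ 59.
  x = λ² - 29 - 29 = 3481 - 58 ≡ 6; y = λ·(29 - 6) - 33 ≡ 51. → (6, 51)
3P: (6, 51) + (29, 33). λ = (33 - 51)/(29 - 6) ≡ 49/23 mod 67. 23⁻¹ ≡ 35 (mod 67), so λ ≡ 40.
  x = λ² - 6 - 29 = 1600 - 35 ≡ 24; y = λ·(6 - 24) - 51 ≡ 33. → (24, 33)
4P: (24, 33) + (29, 33). λ = (33 - 33)/(29 - 24) ≡ 0/5 mod 67. 5⁻¹ ≡ 27 (mod 67), so λ ≡ 0.
  x = λ² - 24 - 29 = 0 - 53 ≡ 14; y = λ·(24 - 14) - 33 ≡ 34. → (14, 34)
5P: (14, 34) + (29, 33). λ = (33 - 34)/(29 - 14) ≡ 66/15 mod 67. 15⁻¹ ≡ 9 (mod 67) since 15·9 = 135 ≡ 1, so λ ≡ 58.
  x = λ² - 14 - 29 = 3364 - 43 ≡ 38; y = λ·(14 - 38) - 34 ≡ 48. → (38, 48)
6P: (38, 48) + (29, 33). λ = (33 - 48)/(29 - 38) ≡ 52/58 mod 67. 58⁻¹ ≡ 52 (mod 67) since 58·52 = 3016 ≡ 1, so λ ≡ 24.
  x = λ² - 38 - 29 = 576 - 67 ≡ 40; y = λ·(38 - 40) - 48 ≡ 38. → (40, 38)
7P: (40, 38) + (29, 33). λ = (33 - 38)/(29 - 40) ≡ 62/56 mod 67. 56⁻¹ ≡ 6 (mod 67) since 56·6 = 336 ≡ 1, so λ ≡ 37.
  x = λ² - 40 - 29 = 1369 - 69 ≡ 27; y = λ·(40 - 27) - 38 ≡ 41. → (27, 41)

(27, 41)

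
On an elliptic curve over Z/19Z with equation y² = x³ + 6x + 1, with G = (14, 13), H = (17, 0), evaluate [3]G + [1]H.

First 3G:
Repeated addition: build up to 3G.
2G: tangent at (14, 13): λ = (3·14² + 6)/(2·13) ≡ 5/7. 7⁻¹ ≡ 11 (mod 19), so λ ≡ 5·11 ≡ 17.
  x = λ² - 14 - 14 = 289 - 28 ≡ 14; y = λ·(14 - 14) - 13 ≡ 6. → (14, 6)
3G: (14, 6) + (14, 13): same x and y₁ ≡ -y₂, so the sum is ∞.
3G = ∞.
Finally 3G + H:
∞ + (17, 0) = (17, 0) (identity).

(17, 0)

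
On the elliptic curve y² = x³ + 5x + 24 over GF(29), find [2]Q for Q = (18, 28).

tangent at (18, 28): λ = (3·18² + 5)/(2·28) ≡ 20/27. 27⁻¹ ≡ 14 (mod 29), so λ ≡ 20·14 ≡ 19.
  x = λ² - 18 - 18 = 361 - 36 ≡ 6; y = λ·(18 - 6) - 28 ≡ 26. → (6, 26)

(6, 26)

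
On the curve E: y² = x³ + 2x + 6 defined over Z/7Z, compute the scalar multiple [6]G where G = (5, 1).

(3, 2)

Double-and-add on 6 = (110)₂. Start with G = (5, 1) for the leading 1-bit.
double: tangent at (5, 1): λ = (3·5² + 2)/(2·1) ≡ 0/2. 2⁻¹ ≡ 4 (mod 7), so λ ≡ 0·4 ≡ 0.
  x = λ² - 5 - 5 = 0 - 10 ≡ 4; y = λ·(5 - 4) - 1 ≡ 6. → (4, 6)
add G: (4, 6) + (5, 1). λ = (1 - 6)/(5 - 4) ≡ 2/1 mod 7. 1⁻¹ ≡ 1 (mod 7) since 1·1 = 1 ≡ 1, so λ ≡ 2.
  x = λ² - 4 - 5 = 4 - 9 ≡ 2; y = λ·(4 - 2) - 6 ≡ 5. → (2, 5)
double: tangent at (2, 5): λ = (3·2² + 2)/(2·5) ≡ 0/3. 3⁻¹ ≡ 5 (mod 7) since 3·5 = 15 ≡ 1, so λ ≡ 0·5 ≡ 0.
  x = λ² - 2 - 2 = 0 - 4 ≡ 3; y = λ·(2 - 3) - 5 ≡ 2. → (3, 2)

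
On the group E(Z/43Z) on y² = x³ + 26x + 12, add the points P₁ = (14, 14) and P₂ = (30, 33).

(14, 14) + (30, 33). λ = (33 - 14)/(30 - 14) ≡ 19/16 mod 43. 16⁻¹ ≡ 35 (mod 43) since 16·35 = 560 ≡ 1, so λ ≡ 20.
  x = λ² - 14 - 30 = 400 - 44 ≡ 12; y = λ·(14 - 12) - 14 ≡ 26. → (12, 26)

(12, 26)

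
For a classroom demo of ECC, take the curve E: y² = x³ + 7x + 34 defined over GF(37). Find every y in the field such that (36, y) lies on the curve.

10, 27

x³ + 7x + 34 = 46942 ≡ 26 (mod 37).
Square roots of 26 mod 37: 10 and 27 (since 10² = 100 ≡ 26).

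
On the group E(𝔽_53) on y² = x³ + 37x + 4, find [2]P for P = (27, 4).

(9, 18)

tangent at (27, 4): λ = (3·27² + 37)/(2·4) ≡ 51/8. 8⁻¹ ≡ 20 (mod 53) since 8·20 = 160 ≡ 1, so λ ≡ 51·20 ≡ 13.
  x = λ² - 27 - 27 = 169 - 54 ≡ 9; y = λ·(27 - 9) - 4 ≡ 18. → (9, 18)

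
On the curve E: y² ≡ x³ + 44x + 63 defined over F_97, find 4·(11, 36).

Write G = (11, 36).
Double-and-add on 4 = (100)₂. Start with G = (11, 36) for the leading 1-bit.
double: tangent at (11, 36): λ = (3·11² + 44)/(2·36) ≡ 19/72. 72⁻¹ ≡ 31 (mod 97) since 72·31 = 2232 ≡ 1, so λ ≡ 19·31 ≡ 7.
  x = λ² - 11 - 11 = 49 - 22 ≡ 27; y = λ·(11 - 27) - 36 ≡ 46. → (27, 46)
double: tangent at (27, 46): λ = (3·27² + 44)/(2·46) ≡ 0/92. 92⁻¹ ≡ 58 (mod 97), so λ ≡ 0·58 ≡ 0.
  x = λ² - 27 - 27 = 0 - 54 ≡ 43; y = λ·(27 - 43) - 46 ≡ 51. → (43, 51)

(43, 51)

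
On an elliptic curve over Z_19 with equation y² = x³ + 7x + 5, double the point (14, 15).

(7, 13)

tangent at (14, 15): λ = (3·14² + 7)/(2·15) ≡ 6/11. 11⁻¹ ≡ 7 (mod 19), so λ ≡ 6·7 ≡ 4.
  x = λ² - 14 - 14 = 16 - 28 ≡ 7; y = λ·(14 - 7) - 15 ≡ 13. → (7, 13)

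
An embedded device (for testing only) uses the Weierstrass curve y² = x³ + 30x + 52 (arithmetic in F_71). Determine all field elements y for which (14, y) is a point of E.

x³ + 30x + 52 = 3216 ≡ 21 (mod 71).
21 is a non-residue mod 71; no y exists.

none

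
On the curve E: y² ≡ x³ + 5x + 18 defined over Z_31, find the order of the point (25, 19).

2P: tangent at (25, 19): λ = (3·25² + 5)/(2·19) ≡ 20/7. 7⁻¹ ≡ 9 (mod 31), so λ ≡ 20·9 ≡ 25.
  x = λ² - 25 - 25 = 625 - 50 ≡ 17; y = λ·(25 - 17) - 19 ≡ 26. → (17, 26)
3P: (17, 26) + (25, 19). λ = (19 - 26)/(25 - 17) ≡ 24/8 mod 31. 8⁻¹ ≡ 4 (mod 31), so λ ≡ 3.
  x = λ² - 17 - 25 = 9 - 42 ≡ 29; y = λ·(17 - 29) - 26 ≡ 0. → (29, 0)
4P: (29, 0) + (25, 19). λ = (19 - 0)/(25 - 29) ≡ 19/27 mod 31. 27⁻¹ ≡ 23 (mod 31), so λ ≡ 3.
  x = λ² - 29 - 25 = 9 - 54 ≡ 17; y = λ·(29 - 17) - 0 ≡ 5. → (17, 5)
5P: (17, 5) + (25, 19). λ = (19 - 5)/(25 - 17) ≡ 14/8 mod 31. 8⁻¹ ≡ 4 (mod 31), so λ ≡ 25.
  x = λ² - 17 - 25 = 625 - 42 ≡ 25; y = λ·(17 - 25) - 5 ≡ 12. → (25, 12)
6P: (25, 12) + (25, 19): same x and y₁ ≡ -y₂, so the sum is 𝒪.
6P = 𝒪, so the order is 6.

6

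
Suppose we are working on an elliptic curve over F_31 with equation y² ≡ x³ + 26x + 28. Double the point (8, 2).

(17, 19)

tangent at (8, 2): λ = (3·8² + 26)/(2·2) ≡ 1/4. 4⁻¹ ≡ 8 (mod 31) since 4·8 = 32 ≡ 1, so λ ≡ 1·8 ≡ 8.
  x = λ² - 8 - 8 = 64 - 16 ≡ 17; y = λ·(8 - 17) - 2 ≡ 19. → (17, 19)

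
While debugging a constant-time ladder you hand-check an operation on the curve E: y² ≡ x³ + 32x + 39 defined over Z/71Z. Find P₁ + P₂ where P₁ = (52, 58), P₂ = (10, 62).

(14, 6)

(52, 58) + (10, 62). λ = (62 - 58)/(10 - 52) ≡ 4/29 mod 71. 29⁻¹ ≡ 49 (mod 71), so λ ≡ 54.
  x = λ² - 52 - 10 = 2916 - 62 ≡ 14; y = λ·(52 - 14) - 58 ≡ 6. → (14, 6)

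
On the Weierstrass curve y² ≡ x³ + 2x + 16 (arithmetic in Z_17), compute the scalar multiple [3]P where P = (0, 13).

(9, 10)

Repeated addition: build up to 3P.
2P: tangent at (0, 13): λ = (3·0² + 2)/(2·13) ≡ 2/9. 9⁻¹ ≡ 2 (mod 17) since 9·2 = 18 ≡ 1, so λ ≡ 2·2 ≡ 4.
  x = λ² - 0 - 0 = 16 - 0 ≡ 16; y = λ·(0 - 16) - 13 ≡ 8. → (16, 8)
3P: (16, 8) + (0, 13). λ = (13 - 8)/(0 - 16) ≡ 5/1 mod 17. 1⁻¹ ≡ 1 (mod 17), so λ ≡ 5.
  x = λ² - 16 - 0 = 25 - 16 ≡ 9; y = λ·(16 - 9) - 8 ≡ 10. → (9, 10)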